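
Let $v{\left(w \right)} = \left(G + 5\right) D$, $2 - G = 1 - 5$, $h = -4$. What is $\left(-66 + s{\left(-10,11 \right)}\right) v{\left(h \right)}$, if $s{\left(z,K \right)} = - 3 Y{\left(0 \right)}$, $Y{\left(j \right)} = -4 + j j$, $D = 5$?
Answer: $-2970$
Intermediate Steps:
$G = 6$ ($G = 2 - \left(1 - 5\right) = 2 - -4 = 2 + 4 = 6$)
$Y{\left(j \right)} = -4 + j^{2}$
$v{\left(w \right)} = 55$ ($v{\left(w \right)} = \left(6 + 5\right) 5 = 11 \cdot 5 = 55$)
$s{\left(z,K \right)} = 12$ ($s{\left(z,K \right)} = - 3 \left(-4 + 0^{2}\right) = - 3 \left(-4 + 0\right) = \left(-3\right) \left(-4\right) = 12$)
$\left(-66 + s{\left(-10,11 \right)}\right) v{\left(h \right)} = \left(-66 + 12\right) 55 = \left(-54\right) 55 = -2970$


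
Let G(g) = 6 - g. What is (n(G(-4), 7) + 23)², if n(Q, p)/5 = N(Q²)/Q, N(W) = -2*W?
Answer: 5929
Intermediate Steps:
n(Q, p) = -10*Q (n(Q, p) = 5*((-2*Q²)/Q) = 5*(-2*Q) = -10*Q)
(n(G(-4), 7) + 23)² = (-10*(6 - 1*(-4)) + 23)² = (-10*(6 + 4) + 23)² = (-10*10 + 23)² = (-100 + 23)² = (-77)² = 5929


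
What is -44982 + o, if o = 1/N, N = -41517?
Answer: -1867517695/41517 ≈ -44982.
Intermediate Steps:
o = -1/41517 (o = 1/(-41517) = -1/41517 ≈ -2.4087e-5)
-44982 + o = -44982 - 1/41517 = -1867517695/41517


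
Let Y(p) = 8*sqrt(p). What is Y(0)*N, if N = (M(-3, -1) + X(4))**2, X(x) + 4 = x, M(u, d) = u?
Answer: 0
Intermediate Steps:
X(x) = -4 + x
N = 9 (N = (-3 + (-4 + 4))**2 = (-3 + 0)**2 = (-3)**2 = 9)
Y(0)*N = (8*sqrt(0))*9 = (8*0)*9 = 0*9 = 0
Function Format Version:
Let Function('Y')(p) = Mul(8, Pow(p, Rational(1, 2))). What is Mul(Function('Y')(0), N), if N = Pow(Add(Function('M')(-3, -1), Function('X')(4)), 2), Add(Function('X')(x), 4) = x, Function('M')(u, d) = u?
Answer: 0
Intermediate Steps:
Function('X')(x) = Add(-4, x)
N = 9 (N = Pow(Add(-3, Add(-4, 4)), 2) = Pow(Add(-3, 0), 2) = Pow(-3, 2) = 9)
Mul(Function('Y')(0), N) = Mul(Mul(8, Pow(0, Rational(1, 2))), 9) = Mul(Mul(8, 0), 9) = Mul(0, 9) = 0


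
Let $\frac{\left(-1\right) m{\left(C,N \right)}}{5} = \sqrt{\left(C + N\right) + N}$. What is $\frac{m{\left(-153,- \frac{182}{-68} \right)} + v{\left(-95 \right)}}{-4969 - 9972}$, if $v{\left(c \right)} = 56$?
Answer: $- \frac{56}{14941} + \frac{5 i \sqrt{42670}}{253997} \approx -0.0037481 + 0.0040663 i$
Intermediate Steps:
$m{\left(C,N \right)} = - 5 \sqrt{C + 2 N}$ ($m{\left(C,N \right)} = - 5 \sqrt{\left(C + N\right) + N} = - 5 \sqrt{C + 2 N}$)
$\frac{m{\left(-153,- \frac{182}{-68} \right)} + v{\left(-95 \right)}}{-4969 - 9972} = \frac{- 5 \sqrt{-153 + 2 \left(- \frac{182}{-68}\right)} + 56}{-4969 - 9972} = \frac{- 5 \sqrt{-153 + 2 \left(\left(-182\right) \left(- \frac{1}{68}\right)\right)} + 56}{-14941} = \left(- 5 \sqrt{-153 + 2 \cdot \frac{91}{34}} + 56\right) \left(- \frac{1}{14941}\right) = \left(- 5 \sqrt{-153 + \frac{91}{17}} + 56\right) \left(- \frac{1}{14941}\right) = \left(- 5 \sqrt{- \frac{2510}{17}} + 56\right) \left(- \frac{1}{14941}\right) = \left(- 5 \frac{i \sqrt{42670}}{17} + 56\right) \left(- \frac{1}{14941}\right) = \left(- \frac{5 i \sqrt{42670}}{17} + 56\right) \left(- \frac{1}{14941}\right) = \left(56 - \frac{5 i \sqrt{42670}}{17}\right) \left(- \frac{1}{14941}\right) = - \frac{56}{14941} + \frac{5 i \sqrt{42670}}{253997}$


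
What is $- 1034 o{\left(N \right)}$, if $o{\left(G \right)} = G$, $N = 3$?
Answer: $-3102$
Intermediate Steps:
$- 1034 o{\left(N \right)} = \left(-1034\right) 3 = -3102$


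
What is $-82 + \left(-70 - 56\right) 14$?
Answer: $-1846$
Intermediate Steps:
$-82 + \left(-70 - 56\right) 14 = -82 - 1764 = -1846$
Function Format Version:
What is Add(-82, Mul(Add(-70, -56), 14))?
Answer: -1846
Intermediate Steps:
Add(-82, Mul(Add(-70, -56), 14)) = Add(-82, Mul(-126, 14)) = Add(-82, -1764) = -1846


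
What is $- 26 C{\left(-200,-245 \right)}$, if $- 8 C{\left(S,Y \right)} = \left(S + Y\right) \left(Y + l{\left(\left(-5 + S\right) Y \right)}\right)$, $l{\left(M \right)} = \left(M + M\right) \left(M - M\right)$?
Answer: $\frac{1417325}{4} \approx 3.5433 \cdot 10^{5}$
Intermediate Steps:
$l{\left(M \right)} = 0$ ($l{\left(M \right)} = 2 M 0 = 0$)
$C{\left(S,Y \right)} = - \frac{Y \left(S + Y\right)}{8}$ ($C{\left(S,Y \right)} = - \frac{\left(S + Y\right) \left(Y + 0\right)}{8} = - \frac{\left(S + Y\right) Y}{8} = - \frac{Y \left(S + Y\right)}{8}$)
$- 26 C{\left(-200,-245 \right)} = - 26 \cdot \frac{1}{8} \left(-245\right) \left(\left(-1\right) \left(-200\right) - -245\right) = - 26 \cdot \frac{1}{8} \left(-245\right) \left(200 + 245\right) = - 26 \cdot \frac{1}{8} \left(-245\right) 445 = \left(-26\right) \left(- \frac{109025}{8}\right) = \frac{1417325}{4}$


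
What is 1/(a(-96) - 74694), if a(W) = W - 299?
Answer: -1/75089 ≈ -1.3318e-5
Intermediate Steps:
a(W) = -299 + W
1/(a(-96) - 74694) = 1/((-299 - 96) - 74694) = 1/(-395 - 74694) = 1/(-75089) = -1/75089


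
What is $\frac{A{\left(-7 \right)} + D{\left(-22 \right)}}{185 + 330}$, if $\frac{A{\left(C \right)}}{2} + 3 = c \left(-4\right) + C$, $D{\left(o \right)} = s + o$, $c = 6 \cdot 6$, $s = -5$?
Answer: $- \frac{67}{103} \approx -0.65049$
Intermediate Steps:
$c = 36$
$D{\left(o \right)} = -5 + o$
$A{\left(C \right)} = -294 + 2 C$ ($A{\left(C \right)} = -6 + 2 \left(36 \left(-4\right) + C\right) = -6 + 2 \left(-144 + C\right) = -6 + \left(-288 + 2 C\right) = -294 + 2 C$)
$\frac{A{\left(-7 \right)} + D{\left(-22 \right)}}{185 + 330} = \frac{\left(-294 + 2 \left(-7\right)\right) - 27}{185 + 330} = \frac{\left(-294 - 14\right) - 27}{515} = \left(-308 - 27\right) \frac{1}{515} = \left(-335\right) \frac{1}{515} = - \frac{67}{103}$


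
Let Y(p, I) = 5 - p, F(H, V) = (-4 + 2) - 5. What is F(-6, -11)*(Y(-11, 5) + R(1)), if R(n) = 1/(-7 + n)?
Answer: -665/6 ≈ -110.83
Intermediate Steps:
F(H, V) = -7 (F(H, V) = -2 - 5 = -7)
F(-6, -11)*(Y(-11, 5) + R(1)) = -7*((5 - 1*(-11)) + 1/(-7 + 1)) = -7*((5 + 11) + 1/(-6)) = -7*(16 - ⅙) = -7*95/6 = -665/6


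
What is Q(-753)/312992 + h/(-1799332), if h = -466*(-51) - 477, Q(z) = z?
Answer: -2161041921/140794130336 ≈ -0.015349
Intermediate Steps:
h = 23289 (h = 23766 - 477 = 23289)
Q(-753)/312992 + h/(-1799332) = -753/312992 + 23289/(-1799332) = -753*1/312992 + 23289*(-1/1799332) = -753/312992 - 23289/1799332 = -2161041921/140794130336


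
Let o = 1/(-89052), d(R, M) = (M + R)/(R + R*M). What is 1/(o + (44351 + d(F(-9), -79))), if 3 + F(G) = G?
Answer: 534312/23697219559 ≈ 2.2547e-5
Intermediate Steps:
F(G) = -3 + G
d(R, M) = (M + R)/(R + M*R)
o = -1/89052 ≈ -1.1229e-5
1/(o + (44351 + d(F(-9), -79))) = 1/(-1/89052 + (44351 + (-79 + (-3 - 9))/((-3 - 9)*(1 - 79)))) = 1/(-1/89052 + (44351 + (-79 - 12)/(-12*(-78)))) = 1/(-1/89052 + (44351 - 1/12*(-1/78)*(-91))) = 1/(-1/89052 + (44351 - 7/72)) = 1/(-1/89052 + 3193265/72) = 1/(23697219559/534312) = 534312/23697219559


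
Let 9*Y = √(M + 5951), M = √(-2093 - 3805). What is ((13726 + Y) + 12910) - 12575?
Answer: 14061 + √(5951 + I*√5898)/9 ≈ 14070.0 + 0.055306*I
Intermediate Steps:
M = I*√5898 (M = √(-5898) = I*√5898 ≈ 76.798*I)
Y = √(5951 + I*√5898)/9 (Y = √(I*√5898 + 5951)/9 = √(5951 + I*√5898)/9 ≈ 8.5716 + 0.055306*I)
((13726 + Y) + 12910) - 12575 = ((13726 + √(5951 + I*√5898)/9) + 12910) - 12575 = (26636 + √(5951 + I*√5898)/9) - 12575 = 14061 + √(5951 + I*√5898)/9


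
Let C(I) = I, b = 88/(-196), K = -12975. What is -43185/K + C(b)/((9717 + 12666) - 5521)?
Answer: 1189360086/357347935 ≈ 3.3283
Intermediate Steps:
b = -22/49 (b = 88*(-1/196) = -22/49 ≈ -0.44898)
-43185/K + C(b)/((9717 + 12666) - 5521) = -43185/(-12975) - 22/(49*((9717 + 12666) - 5521)) = -43185*(-1/12975) - 22/(49*(22383 - 5521)) = 2879/865 - 22/49/16862 = 2879/865 - 22/49*1/16862 = 2879/865 - 11/413119 = 1189360086/357347935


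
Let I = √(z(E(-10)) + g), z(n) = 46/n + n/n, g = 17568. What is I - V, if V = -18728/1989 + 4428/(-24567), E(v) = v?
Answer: 156299356/16287921 + 3*√48790/5 ≈ 142.13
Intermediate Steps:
z(n) = 1 + 46/n (z(n) = 46/n + 1 = 1 + 46/n)
V = -156299356/16287921 (V = -18728*1/1989 + 4428*(-1/24567) = -18728/1989 - 1476/8189 = -156299356/16287921 ≈ -9.5960)
I = 3*√48790/5 (I = √((46 - 10)/(-10) + 17568) = √(-⅒*36 + 17568) = √(-18/5 + 17568) = √(87822/5) = 3*√48790/5 ≈ 132.53)
I - V = 3*√48790/5 - 1*(-156299356/16287921) = 3*√48790/5 + 156299356/16287921 = 156299356/16287921 + 3*√48790/5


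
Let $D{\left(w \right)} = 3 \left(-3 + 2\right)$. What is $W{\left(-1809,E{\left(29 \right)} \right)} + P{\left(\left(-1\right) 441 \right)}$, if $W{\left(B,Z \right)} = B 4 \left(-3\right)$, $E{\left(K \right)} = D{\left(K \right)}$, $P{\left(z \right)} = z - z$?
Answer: $21708$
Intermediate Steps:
$P{\left(z \right)} = 0$
$D{\left(w \right)} = -3$ ($D{\left(w \right)} = 3 \left(-1\right) = -3$)
$E{\left(K \right)} = -3$
$W{\left(B,Z \right)} = - 12 B$ ($W{\left(B,Z \right)} = 4 B \left(-3\right) = - 12 B$)
$W{\left(-1809,E{\left(29 \right)} \right)} + P{\left(\left(-1\right) 441 \right)} = \left(-12\right) \left(-1809\right) + 0 = 21708 + 0 = 21708$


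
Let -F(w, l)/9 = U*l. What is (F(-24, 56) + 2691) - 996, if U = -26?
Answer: 14799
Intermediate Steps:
F(w, l) = 234*l (F(w, l) = -(-234)*l = 234*l)
(F(-24, 56) + 2691) - 996 = (234*56 + 2691) - 996 = (13104 + 2691) - 996 = 15795 - 996 = 14799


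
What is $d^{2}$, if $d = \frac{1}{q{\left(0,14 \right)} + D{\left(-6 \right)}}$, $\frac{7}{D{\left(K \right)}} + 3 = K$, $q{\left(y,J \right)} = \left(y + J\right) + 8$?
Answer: $\frac{81}{36481} \approx 0.0022203$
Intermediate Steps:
$q{\left(y,J \right)} = 8 + J + y$ ($q{\left(y,J \right)} = \left(J + y\right) + 8 = 8 + J + y$)
$D{\left(K \right)} = \frac{7}{-3 + K}$
$d = \frac{9}{191}$ ($d = \frac{1}{\left(8 + 14 + 0\right) + \frac{7}{-3 - 6}} = \frac{1}{22 + \frac{7}{-9}} = \frac{1}{22 + 7 \left(- \frac{1}{9}\right)} = \frac{1}{22 - \frac{7}{9}} = \frac{1}{\frac{191}{9}} = \frac{9}{191} \approx 0.04712$)
$d^{2} = \left(\frac{9}{191}\right)^{2} = \frac{81}{36481}$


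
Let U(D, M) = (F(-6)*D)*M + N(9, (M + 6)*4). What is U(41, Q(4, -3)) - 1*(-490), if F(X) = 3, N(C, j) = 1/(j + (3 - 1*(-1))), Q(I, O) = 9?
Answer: 102209/64 ≈ 1597.0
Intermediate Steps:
N(C, j) = 1/(4 + j) (N(C, j) = 1/(j + (3 + 1)) = 1/(j + 4) = 1/(4 + j))
U(D, M) = 1/(28 + 4*M) + 3*D*M (U(D, M) = (3*D)*M + 1/(4 + (M + 6)*4) = 3*D*M + 1/(4 + (6 + M)*4) = 3*D*M + 1/(4 + (24 + 4*M)) = 3*D*M + 1/(28 + 4*M) = 1/(28 + 4*M) + 3*D*M)
U(41, Q(4, -3)) - 1*(-490) = (1 + 12*41*9*(7 + 9))/(4*(7 + 9)) - 1*(-490) = (1/4)*(1 + 12*41*9*16)/16 + 490 = (1/4)*(1/16)*(1 + 70848) + 490 = (1/4)*(1/16)*70849 + 490 = 70849/64 + 490 = 102209/64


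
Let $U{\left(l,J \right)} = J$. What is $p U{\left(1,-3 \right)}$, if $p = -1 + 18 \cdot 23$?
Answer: $-1239$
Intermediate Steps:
$p = 413$ ($p = -1 + 414 = 413$)
$p U{\left(1,-3 \right)} = 413 \left(-3\right) = -1239$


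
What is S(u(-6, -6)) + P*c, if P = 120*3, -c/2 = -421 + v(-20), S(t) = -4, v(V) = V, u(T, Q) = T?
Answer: 317516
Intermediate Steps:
c = 882 (c = -2*(-421 - 20) = -2*(-441) = 882)
P = 360
S(u(-6, -6)) + P*c = -4 + 360*882 = -4 + 317520 = 317516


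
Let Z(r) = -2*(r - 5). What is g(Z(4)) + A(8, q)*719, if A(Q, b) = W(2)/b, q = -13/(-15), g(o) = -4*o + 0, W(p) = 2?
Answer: 21466/13 ≈ 1651.2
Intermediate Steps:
Z(r) = 10 - 2*r (Z(r) = -2*(-5 + r) = 10 - 2*r)
g(o) = -4*o
q = 13/15 (q = -13*(-1/15) = 13/15 ≈ 0.86667)
A(Q, b) = 2/b
g(Z(4)) + A(8, q)*719 = -4*(10 - 2*4) + (2/(13/15))*719 = -4*(10 - 8) + (2*(15/13))*719 = -4*2 + (30/13)*719 = -8 + 21570/13 = 21466/13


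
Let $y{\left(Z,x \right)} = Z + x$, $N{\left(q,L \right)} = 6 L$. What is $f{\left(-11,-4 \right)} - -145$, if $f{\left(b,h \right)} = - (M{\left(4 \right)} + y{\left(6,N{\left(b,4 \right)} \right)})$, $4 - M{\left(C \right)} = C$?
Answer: $115$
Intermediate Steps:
$M{\left(C \right)} = 4 - C$
$f{\left(b,h \right)} = -30$ ($f{\left(b,h \right)} = - (\left(4 - 4\right) + \left(6 + 6 \cdot 4\right)) = - (\left(4 - 4\right) + \left(6 + 24\right)) = - (0 + 30) = \left(-1\right) 30 = -30$)
$f{\left(-11,-4 \right)} - -145 = -30 - -145 = -30 + 145 = 115$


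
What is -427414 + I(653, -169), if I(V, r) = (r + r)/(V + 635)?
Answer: -275254785/644 ≈ -4.2741e+5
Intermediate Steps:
I(V, r) = 2*r/(635 + V) (I(V, r) = (2*r)/(635 + V) = 2*r/(635 + V))
-427414 + I(653, -169) = -427414 + 2*(-169)/(635 + 653) = -427414 + 2*(-169)/1288 = -427414 + 2*(-169)*(1/1288) = -427414 - 169/644 = -275254785/644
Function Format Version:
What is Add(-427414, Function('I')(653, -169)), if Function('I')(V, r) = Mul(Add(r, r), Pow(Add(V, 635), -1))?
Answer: Rational(-275254785, 644) ≈ -4.2741e+5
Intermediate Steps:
Function('I')(V, r) = Mul(2, r, Pow(Add(635, V), -1)) (Function('I')(V, r) = Mul(Mul(2, r), Pow(Add(635, V), -1)) = Mul(2, r, Pow(Add(635, V), -1)))
Add(-427414, Function('I')(653, -169)) = Add(-427414, Mul(2, -169, Pow(Add(635, 653), -1))) = Add(-427414, Mul(2, -169, Pow(1288, -1))) = Add(-427414, Mul(2, -169, Rational(1, 1288))) = Add(-427414, Rational(-169, 644)) = Rational(-275254785, 644)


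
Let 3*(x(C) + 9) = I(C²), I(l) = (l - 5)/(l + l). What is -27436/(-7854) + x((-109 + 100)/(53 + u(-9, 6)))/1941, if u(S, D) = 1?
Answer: 52948279/15244614 ≈ 3.4732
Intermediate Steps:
I(l) = (-5 + l)/(2*l) (I(l) = (-5 + l)/((2*l)) = (-5 + l)*(1/(2*l)) = (-5 + l)/(2*l))
x(C) = -9 + (-5 + C²)/(6*C²) (x(C) = -9 + ((-5 + C²)/(2*(C²)))/3 = -9 + ((-5 + C²)/(2*C²))/3 = -9 + (-5 + C²)/(6*C²))
-27436/(-7854) + x((-109 + 100)/(53 + u(-9, 6)))/1941 = -27436/(-7854) + (-53/6 - 5*(53 + 1)²/(-109 + 100)²/6)/1941 = -27436*(-1/7854) + (-53/6 - 5/(6*(-9/54)²))*(1/1941) = 13718/3927 + (-53/6 - 5/(6*(-9*1/54)²))*(1/1941) = 13718/3927 + (-53/6 - 5/(6*(-⅙)²))*(1/1941) = 13718/3927 + (-53/6 - ⅚*36)*(1/1941) = 13718/3927 + (-53/6 - 30)*(1/1941) = 13718/3927 - 233/6*1/1941 = 13718/3927 - 233/11646 = 52948279/15244614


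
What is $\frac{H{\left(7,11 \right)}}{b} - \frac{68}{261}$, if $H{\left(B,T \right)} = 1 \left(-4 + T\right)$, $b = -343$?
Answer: $- \frac{3593}{12789} \approx -0.28094$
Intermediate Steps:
$H{\left(B,T \right)} = -4 + T$
$\frac{H{\left(7,11 \right)}}{b} - \frac{68}{261} = \frac{-4 + 11}{-343} - \frac{68}{261} = 7 \left(- \frac{1}{343}\right) - \frac{68}{261} = - \frac{1}{49} - \frac{68}{261} = - \frac{3593}{12789}$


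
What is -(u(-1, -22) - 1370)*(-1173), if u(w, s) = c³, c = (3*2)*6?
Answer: 53120478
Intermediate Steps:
c = 36 (c = 6*6 = 36)
u(w, s) = 46656 (u(w, s) = 36³ = 46656)
-(u(-1, -22) - 1370)*(-1173) = -(46656 - 1370)*(-1173) = -45286*(-1173) = -1*(-53120478) = 53120478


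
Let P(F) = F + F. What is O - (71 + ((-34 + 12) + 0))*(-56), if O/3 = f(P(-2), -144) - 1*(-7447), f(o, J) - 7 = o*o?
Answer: 25154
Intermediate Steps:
P(F) = 2*F
f(o, J) = 7 + o**2 (f(o, J) = 7 + o*o = 7 + o**2)
O = 22410 (O = 3*((7 + (2*(-2))**2) - 1*(-7447)) = 3*((7 + (-4)**2) + 7447) = 3*((7 + 16) + 7447) = 3*(23 + 7447) = 3*7470 = 22410)
O - (71 + ((-34 + 12) + 0))*(-56) = 22410 - (71 + ((-34 + 12) + 0))*(-56) = 22410 - (71 + (-22 + 0))*(-56) = 22410 - (71 - 22)*(-56) = 22410 - 49*(-56) = 22410 - 1*(-2744) = 22410 + 2744 = 25154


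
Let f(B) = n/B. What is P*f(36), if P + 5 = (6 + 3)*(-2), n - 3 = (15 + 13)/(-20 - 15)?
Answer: -253/180 ≈ -1.4056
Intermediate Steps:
n = 11/5 (n = 3 + (15 + 13)/(-20 - 15) = 3 + 28/(-35) = 3 + 28*(-1/35) = 3 - ⅘ = 11/5 ≈ 2.2000)
f(B) = 11/(5*B)
P = -23 (P = -5 + (6 + 3)*(-2) = -5 + 9*(-2) = -5 - 18 = -23)
P*f(36) = -253/(5*36) = -23*11/180 = -253/180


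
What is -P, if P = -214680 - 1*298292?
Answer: 512972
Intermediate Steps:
P = -512972 (P = -214680 - 298292 = -512972)
-P = -1*(-512972) = 512972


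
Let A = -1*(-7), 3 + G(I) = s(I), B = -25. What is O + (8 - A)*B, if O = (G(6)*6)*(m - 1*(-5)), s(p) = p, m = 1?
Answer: 83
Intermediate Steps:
G(I) = -3 + I
A = 7
O = 108 (O = ((-3 + 6)*6)*(1 - 1*(-5)) = (3*6)*(1 + 5) = 18*6 = 108)
O + (8 - A)*B = 108 + (8 - 1*7)*(-25) = 108 + (8 - 7)*(-25) = 108 + 1*(-25) = 108 - 25 = 83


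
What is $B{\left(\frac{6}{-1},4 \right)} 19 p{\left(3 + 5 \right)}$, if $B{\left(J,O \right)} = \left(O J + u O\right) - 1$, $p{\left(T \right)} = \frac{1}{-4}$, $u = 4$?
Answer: $\frac{171}{4} \approx 42.75$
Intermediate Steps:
$p{\left(T \right)} = - \frac{1}{4}$
$B{\left(J,O \right)} = -1 + 4 O + J O$ ($B{\left(J,O \right)} = \left(O J + 4 O\right) - 1 = \left(J O + 4 O\right) - 1 = \left(4 O + J O\right) - 1 = -1 + 4 O + J O$)
$B{\left(\frac{6}{-1},4 \right)} 19 p{\left(3 + 5 \right)} = \left(-1 + 4 \cdot 4 + \frac{6}{-1} \cdot 4\right) 19 \left(- \frac{1}{4}\right) = \left(-1 + 16 + 6 \left(-1\right) 4\right) 19 \left(- \frac{1}{4}\right) = \left(-1 + 16 - 24\right) 19 \left(- \frac{1}{4}\right) = \left(-9\right) 19 \left(- \frac{1}{4}\right) = \left(-171\right) \left(- \frac{1}{4}\right) = \frac{171}{4}$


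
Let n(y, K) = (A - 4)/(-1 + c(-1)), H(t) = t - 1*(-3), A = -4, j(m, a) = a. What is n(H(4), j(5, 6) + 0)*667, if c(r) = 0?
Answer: 5336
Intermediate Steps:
H(t) = 3 + t (H(t) = t + 3 = 3 + t)
n(y, K) = 8 (n(y, K) = (-4 - 4)/(-1 + 0) = -8/(-1) = -8*(-1) = 8)
n(H(4), j(5, 6) + 0)*667 = 8*667 = 5336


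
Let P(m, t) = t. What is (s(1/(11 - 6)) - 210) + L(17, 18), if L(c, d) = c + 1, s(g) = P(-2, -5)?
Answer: -197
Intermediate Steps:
s(g) = -5
L(c, d) = 1 + c
(s(1/(11 - 6)) - 210) + L(17, 18) = (-5 - 210) + (1 + 17) = -215 + 18 = -197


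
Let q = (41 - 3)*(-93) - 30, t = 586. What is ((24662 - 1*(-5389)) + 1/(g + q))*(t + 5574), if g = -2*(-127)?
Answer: 61272786344/331 ≈ 1.8511e+8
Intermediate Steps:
g = 254
q = -3564 (q = 38*(-93) - 30 = -3534 - 30 = -3564)
((24662 - 1*(-5389)) + 1/(g + q))*(t + 5574) = ((24662 - 1*(-5389)) + 1/(254 - 3564))*(586 + 5574) = ((24662 + 5389) + 1/(-3310))*6160 = (30051 - 1/3310)*6160 = (99468809/3310)*6160 = 61272786344/331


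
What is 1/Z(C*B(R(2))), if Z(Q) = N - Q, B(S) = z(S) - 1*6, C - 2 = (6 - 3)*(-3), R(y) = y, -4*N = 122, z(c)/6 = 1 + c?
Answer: 2/107 ≈ 0.018692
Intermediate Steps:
z(c) = 6 + 6*c (z(c) = 6*(1 + c) = 6 + 6*c)
N = -61/2 (N = -¼*122 = -61/2 ≈ -30.500)
C = -7 (C = 2 + (6 - 3)*(-3) = 2 + 3*(-3) = 2 - 9 = -7)
B(S) = 6*S (B(S) = (6 + 6*S) - 1*6 = (6 + 6*S) - 6 = 6*S)
Z(Q) = -61/2 - Q
1/Z(C*B(R(2))) = 1/(-61/2 - (-7)*6*2) = 1/(-61/2 - (-7)*12) = 1/(-61/2 - 1*(-84)) = 1/(-61/2 + 84) = 1/(107/2) = 2/107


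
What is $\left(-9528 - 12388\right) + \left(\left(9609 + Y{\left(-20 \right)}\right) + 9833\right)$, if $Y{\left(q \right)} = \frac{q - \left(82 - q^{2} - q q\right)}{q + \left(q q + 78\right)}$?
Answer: $- \frac{566197}{229} \approx -2472.5$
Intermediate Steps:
$Y{\left(q \right)} = \frac{-82 + q + 2 q^{2}}{78 + q + q^{2}}$ ($Y{\left(q \right)} = \frac{q + \left(\left(q^{2} + q^{2}\right) - 82\right)}{q + \left(q^{2} + 78\right)} = \frac{q + \left(2 q^{2} - 82\right)}{q + \left(78 + q^{2}\right)} = \frac{q + \left(-82 + 2 q^{2}\right)}{78 + q + q^{2}} = \frac{-82 + q + 2 q^{2}}{78 + q + q^{2}}$)
$\left(-9528 - 12388\right) + \left(\left(9609 + Y{\left(-20 \right)}\right) + 9833\right) = \left(-9528 - 12388\right) + \left(\left(9609 + \frac{-82 - 20 + 2 \left(-20\right)^{2}}{78 - 20 + \left(-20\right)^{2}}\right) + 9833\right) = -21916 + \left(\left(9609 + \frac{-82 - 20 + 2 \cdot 400}{78 - 20 + 400}\right) + 9833\right) = -21916 + \left(\left(9609 + \frac{-82 - 20 + 800}{458}\right) + 9833\right) = -21916 + \left(\left(9609 + \frac{1}{458} \cdot 698\right) + 9833\right) = -21916 + \left(\left(9609 + \frac{349}{229}\right) + 9833\right) = -21916 + \left(\frac{2200810}{229} + 9833\right) = -21916 + \frac{4452567}{229} = - \frac{566197}{229}$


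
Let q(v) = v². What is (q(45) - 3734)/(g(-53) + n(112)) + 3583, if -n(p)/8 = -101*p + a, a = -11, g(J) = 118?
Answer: 324983557/90702 ≈ 3583.0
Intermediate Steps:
n(p) = 88 + 808*p (n(p) = -8*(-101*p - 11) = -8*(-11 - 101*p) = 88 + 808*p)
(q(45) - 3734)/(g(-53) + n(112)) + 3583 = (45² - 3734)/(118 + (88 + 808*112)) + 3583 = (2025 - 3734)/(118 + (88 + 90496)) + 3583 = -1709/(118 + 90584) + 3583 = -1709/90702 + 3583 = 324983557/90702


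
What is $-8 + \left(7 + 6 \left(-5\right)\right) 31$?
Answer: $-721$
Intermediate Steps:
$-8 + \left(7 + 6 \left(-5\right)\right) 31 = -8 + \left(7 - 30\right) 31 = -8 - 713 = -721$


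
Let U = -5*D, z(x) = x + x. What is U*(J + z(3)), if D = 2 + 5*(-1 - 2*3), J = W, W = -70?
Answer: -10560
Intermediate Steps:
z(x) = 2*x
J = -70
D = -33 (D = 2 + 5*(-1 - 6) = 2 + 5*(-7) = 2 - 35 = -33)
U = 165 (U = -5*(-33) = 165)
U*(J + z(3)) = 165*(-70 + 2*3) = 165*(-70 + 6) = 165*(-64) = -10560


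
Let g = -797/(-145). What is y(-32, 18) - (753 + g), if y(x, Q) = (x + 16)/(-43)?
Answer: -4726906/6235 ≈ -758.12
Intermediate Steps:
y(x, Q) = -16/43 - x/43 (y(x, Q) = (16 + x)*(-1/43) = -16/43 - x/43)
g = 797/145 (g = -797*(-1/145) = 797/145 ≈ 5.4966)
y(-32, 18) - (753 + g) = (-16/43 - 1/43*(-32)) - (753 + 797/145) = (-16/43 + 32/43) - 1*109982/145 = 16/43 - 109982/145 = -4726906/6235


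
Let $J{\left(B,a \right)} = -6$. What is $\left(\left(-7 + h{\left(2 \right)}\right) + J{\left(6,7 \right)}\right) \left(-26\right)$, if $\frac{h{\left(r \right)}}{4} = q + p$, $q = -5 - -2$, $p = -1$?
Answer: $754$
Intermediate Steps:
$q = -3$ ($q = -5 + 2 = -3$)
$h{\left(r \right)} = -16$ ($h{\left(r \right)} = 4 \left(-3 - 1\right) = 4 \left(-4\right) = -16$)
$\left(\left(-7 + h{\left(2 \right)}\right) + J{\left(6,7 \right)}\right) \left(-26\right) = \left(\left(-7 - 16\right) - 6\right) \left(-26\right) = \left(-23 - 6\right) \left(-26\right) = \left(-29\right) \left(-26\right) = 754$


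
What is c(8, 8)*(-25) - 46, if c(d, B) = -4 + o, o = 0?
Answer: 54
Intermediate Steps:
c(d, B) = -4 (c(d, B) = -4 + 0 = -4)
c(8, 8)*(-25) - 46 = -4*(-25) - 46 = 100 - 46 = 54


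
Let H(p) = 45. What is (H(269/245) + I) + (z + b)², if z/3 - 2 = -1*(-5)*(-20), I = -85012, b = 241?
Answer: -82158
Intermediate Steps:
z = -294 (z = 6 + 3*(-1*(-5)*(-20)) = 6 + 3*(5*(-20)) = 6 + 3*(-100) = 6 - 300 = -294)
(H(269/245) + I) + (z + b)² = (45 - 85012) + (-294 + 241)² = -84967 + (-53)² = -84967 + 2809 = -82158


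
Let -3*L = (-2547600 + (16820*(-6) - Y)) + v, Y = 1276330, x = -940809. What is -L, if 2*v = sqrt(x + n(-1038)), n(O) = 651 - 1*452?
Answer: -3924850/3 + I*sqrt(940610)/6 ≈ -1.3083e+6 + 161.64*I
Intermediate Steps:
n(O) = 199 (n(O) = 651 - 452 = 199)
v = I*sqrt(940610)/2 (v = sqrt(-940809 + 199)/2 = sqrt(-940610)/2 = (I*sqrt(940610))/2 = I*sqrt(940610)/2 ≈ 484.93*I)
L = 3924850/3 - I*sqrt(940610)/6 (L = -((-2547600 + (16820*(-6) - 1*1276330)) + I*sqrt(940610)/2)/3 = -((-2547600 + (-100920 - 1276330)) + I*sqrt(940610)/2)/3 = -((-2547600 - 1377250) + I*sqrt(940610)/2)/3 = -(-3924850 + I*sqrt(940610)/2)/3 = 3924850/3 - I*sqrt(940610)/6 ≈ 1.3083e+6 - 161.64*I)
-L = -(3924850/3 - I*sqrt(940610)/6) = -3924850/3 + I*sqrt(940610)/6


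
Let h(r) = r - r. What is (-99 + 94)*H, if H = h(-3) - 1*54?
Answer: 270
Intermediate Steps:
h(r) = 0
H = -54 (H = 0 - 1*54 = 0 - 54 = -54)
(-99 + 94)*H = (-99 + 94)*(-54) = -5*(-54) = 270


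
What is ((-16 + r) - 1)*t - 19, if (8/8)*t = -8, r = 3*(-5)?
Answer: 237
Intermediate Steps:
r = -15
t = -8
((-16 + r) - 1)*t - 19 = ((-16 - 15) - 1)*(-8) - 19 = (-31 - 1)*(-8) - 19 = -32*(-8) - 19 = 256 - 19 = 237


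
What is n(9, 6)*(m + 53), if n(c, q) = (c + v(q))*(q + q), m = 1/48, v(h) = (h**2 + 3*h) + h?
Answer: 175605/4 ≈ 43901.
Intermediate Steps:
v(h) = h**2 + 4*h
m = 1/48 ≈ 0.020833
n(c, q) = 2*q*(c + q*(4 + q)) (n(c, q) = (c + q*(4 + q))*(q + q) = (c + q*(4 + q))*(2*q) = 2*q*(c + q*(4 + q)))
n(9, 6)*(m + 53) = (2*6*(9 + 6*(4 + 6)))*(1/48 + 53) = (2*6*(9 + 6*10))*(2545/48) = (2*6*(9 + 60))*(2545/48) = (2*6*69)*(2545/48) = 828*(2545/48) = 175605/4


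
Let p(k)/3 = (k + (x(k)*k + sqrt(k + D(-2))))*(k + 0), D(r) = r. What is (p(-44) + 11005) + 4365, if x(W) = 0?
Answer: 21178 - 132*I*sqrt(46) ≈ 21178.0 - 895.27*I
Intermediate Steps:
p(k) = 3*k*(k + sqrt(-2 + k)) (p(k) = 3*((k + (0*k + sqrt(k - 2)))*(k + 0)) = 3*((k + (0 + sqrt(-2 + k)))*k) = 3*((k + sqrt(-2 + k))*k) = 3*(k*(k + sqrt(-2 + k))) = 3*k*(k + sqrt(-2 + k)))
(p(-44) + 11005) + 4365 = (3*(-44)*(-44 + sqrt(-2 - 44)) + 11005) + 4365 = (3*(-44)*(-44 + sqrt(-46)) + 11005) + 4365 = (3*(-44)*(-44 + I*sqrt(46)) + 11005) + 4365 = ((5808 - 132*I*sqrt(46)) + 11005) + 4365 = (16813 - 132*I*sqrt(46)) + 4365 = 21178 - 132*I*sqrt(46)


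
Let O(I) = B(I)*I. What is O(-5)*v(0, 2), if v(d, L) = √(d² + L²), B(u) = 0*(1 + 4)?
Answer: 0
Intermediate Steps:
B(u) = 0 (B(u) = 0*5 = 0)
O(I) = 0 (O(I) = 0*I = 0)
v(d, L) = √(L² + d²)
O(-5)*v(0, 2) = 0*√(2² + 0²) = 0*√(4 + 0) = 0*√4 = 0*2 = 0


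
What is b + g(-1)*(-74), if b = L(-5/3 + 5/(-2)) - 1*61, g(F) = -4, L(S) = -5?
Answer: 230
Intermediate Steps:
b = -66 (b = -5 - 1*61 = -5 - 61 = -66)
b + g(-1)*(-74) = -66 - 4*(-74) = -66 + 296 = 230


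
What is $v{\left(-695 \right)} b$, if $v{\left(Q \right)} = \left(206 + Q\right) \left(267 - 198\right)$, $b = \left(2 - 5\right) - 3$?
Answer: $202446$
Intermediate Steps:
$b = -6$ ($b = -3 - 3 = -6$)
$v{\left(Q \right)} = 14214 + 69 Q$ ($v{\left(Q \right)} = \left(206 + Q\right) 69 = 14214 + 69 Q$)
$v{\left(-695 \right)} b = \left(14214 + 69 \left(-695\right)\right) \left(-6\right) = \left(14214 - 47955\right) \left(-6\right) = \left(-33741\right) \left(-6\right) = 202446$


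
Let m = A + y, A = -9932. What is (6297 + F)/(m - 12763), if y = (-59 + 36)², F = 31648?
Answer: -37945/22166 ≈ -1.7119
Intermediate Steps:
y = 529 (y = (-23)² = 529)
m = -9403 (m = -9932 + 529 = -9403)
(6297 + F)/(m - 12763) = (6297 + 31648)/(-9403 - 12763) = 37945/(-22166) = 37945*(-1/22166) = -37945/22166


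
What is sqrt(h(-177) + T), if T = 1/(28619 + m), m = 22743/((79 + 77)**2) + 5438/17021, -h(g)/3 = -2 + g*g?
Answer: I*sqrt(163068677087147758281997130165)/1317241009715 ≈ 306.56*I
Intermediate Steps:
h(g) = 6 - 3*g**2 (h(g) = -3*(-2 + g*g) = -3*(-2 + g**2) = 6 - 3*g**2)
m = 57716419/46024784 (m = 22743/(156**2) + 5438*(1/17021) = 22743/24336 + 5438/17021 = 22743*(1/24336) + 5438/17021 = 2527/2704 + 5438/17021 = 57716419/46024784 ≈ 1.2540)
T = 46024784/1317241009715 (T = 1/(28619 + 57716419/46024784) = 1/(1317241009715/46024784) = 46024784/1317241009715 ≈ 3.4940e-5)
sqrt(h(-177) + T) = sqrt((6 - 3*(-177)**2) + 46024784/1317241009715) = sqrt((6 - 3*31329) + 46024784/1317241009715) = sqrt((6 - 93987) + 46024784/1317241009715) = sqrt(-93981 + 46024784/1317241009715) = sqrt(-123795627288000631/1317241009715) = I*sqrt(163068677087147758281997130165)/1317241009715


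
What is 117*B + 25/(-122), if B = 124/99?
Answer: 196389/1342 ≈ 146.34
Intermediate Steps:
B = 124/99 (B = 124*(1/99) = 124/99 ≈ 1.2525)
117*B + 25/(-122) = 117*(124/99) + 25/(-122) = 1612/11 + 25*(-1/122) = 1612/11 - 25/122 = 196389/1342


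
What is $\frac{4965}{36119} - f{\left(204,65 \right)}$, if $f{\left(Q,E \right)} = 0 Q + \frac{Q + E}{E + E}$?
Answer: $- \frac{9070561}{4695470} \approx -1.9318$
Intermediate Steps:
$f{\left(Q,E \right)} = \frac{E + Q}{2 E}$ ($f{\left(Q,E \right)} = 0 + \frac{E + Q}{2 E} = \frac{E + Q}{2 E}$)
$\frac{4965}{36119} - f{\left(204,65 \right)} = \frac{4965}{36119} - \frac{65 + 204}{2 \cdot 65} = 4965 \cdot \frac{1}{36119} - \frac{1}{2} \cdot \frac{1}{65} \cdot 269 = \frac{4965}{36119} - \frac{269}{130} = - \frac{9070561}{4695470}$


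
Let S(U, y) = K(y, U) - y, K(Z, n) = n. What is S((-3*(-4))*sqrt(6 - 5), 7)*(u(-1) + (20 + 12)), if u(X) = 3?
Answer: 175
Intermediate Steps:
S(U, y) = U - y
S((-3*(-4))*sqrt(6 - 5), 7)*(u(-1) + (20 + 12)) = ((-3*(-4))*sqrt(6 - 5) - 1*7)*(3 + (20 + 12)) = (12*sqrt(1) - 7)*(3 + 32) = (12*1 - 7)*35 = (12 - 7)*35 = 5*35 = 175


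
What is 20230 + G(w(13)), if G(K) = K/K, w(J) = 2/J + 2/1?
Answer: 20231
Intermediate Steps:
w(J) = 2 + 2/J (w(J) = 2/J + 2*1 = 2/J + 2 = 2 + 2/J)
G(K) = 1
20230 + G(w(13)) = 20230 + 1 = 20231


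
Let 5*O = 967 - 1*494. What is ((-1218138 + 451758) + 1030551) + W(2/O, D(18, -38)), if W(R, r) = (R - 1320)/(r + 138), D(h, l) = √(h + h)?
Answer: 8996295401/34056 ≈ 2.6416e+5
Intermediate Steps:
D(h, l) = √2*√h (D(h, l) = √(2*h) = √2*√h)
O = 473/5 (O = (967 - 1*494)/5 = (967 - 494)/5 = (⅕)*473 = 473/5 ≈ 94.600)
W(R, r) = (-1320 + R)/(138 + r)
((-1218138 + 451758) + 1030551) + W(2/O, D(18, -38)) = ((-1218138 + 451758) + 1030551) + (-1320 + 2/(473/5))/(138 + √2*√18) = (-766380 + 1030551) + (-1320 + 2*(5/473))/(138 + √2*(3*√2)) = 264171 + (-1320 + 10/473)/(138 + 6) = 264171 - 624350/473/144 = 264171 + (1/144)*(-624350/473) = 264171 - 312175/34056 = 8996295401/34056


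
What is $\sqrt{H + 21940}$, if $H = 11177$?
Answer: $\sqrt{33117} \approx 181.98$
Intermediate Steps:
$\sqrt{H + 21940} = \sqrt{11177 + 21940} = \sqrt{33117}$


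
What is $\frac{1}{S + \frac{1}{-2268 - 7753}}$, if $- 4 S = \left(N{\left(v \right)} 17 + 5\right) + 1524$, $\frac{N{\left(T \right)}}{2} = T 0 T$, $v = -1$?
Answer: $- \frac{40084}{15322113} \approx -0.0026161$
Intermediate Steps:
$N{\left(T \right)} = 0$ ($N{\left(T \right)} = 2 T 0 T = 2 \cdot 0 T = 2 \cdot 0 = 0$)
$S = - \frac{1529}{4}$ ($S = - \frac{\left(0 \cdot 17 + 5\right) + 1524}{4} = - \frac{\left(0 + 5\right) + 1524}{4} = - \frac{5 + 1524}{4} = \left(- \frac{1}{4}\right) 1529 = - \frac{1529}{4} \approx -382.25$)
$\frac{1}{S + \frac{1}{-2268 - 7753}} = \frac{1}{- \frac{1529}{4} + \frac{1}{-2268 - 7753}} = \frac{1}{- \frac{1529}{4} + \frac{1}{-10021}} = \frac{1}{- \frac{1529}{4} - \frac{1}{10021}} = \frac{1}{- \frac{15322113}{40084}} = - \frac{40084}{15322113}$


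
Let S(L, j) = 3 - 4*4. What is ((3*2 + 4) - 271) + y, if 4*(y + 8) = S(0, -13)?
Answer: -1089/4 ≈ -272.25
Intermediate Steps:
S(L, j) = -13 (S(L, j) = 3 - 16 = -13)
y = -45/4 (y = -8 + (¼)*(-13) = -8 - 13/4 = -45/4 ≈ -11.250)
((3*2 + 4) - 271) + y = ((3*2 + 4) - 271) - 45/4 = ((6 + 4) - 271) - 45/4 = (10 - 271) - 45/4 = -261 - 45/4 = -1089/4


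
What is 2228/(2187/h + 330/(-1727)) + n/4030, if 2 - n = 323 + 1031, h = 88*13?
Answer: 2000314732/1545195 ≈ 1294.5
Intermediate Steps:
h = 1144
n = -1352 (n = 2 - (323 + 1031) = 2 - 1*1354 = 2 - 1354 = -1352)
2228/(2187/h + 330/(-1727)) + n/4030 = 2228/(2187/1144 + 330/(-1727)) - 1352/4030 = 2228/(2187*(1/1144) + 330*(-1/1727)) - 1352*1/4030 = 2228/(2187/1144 - 30/157) - 52/155 = 2228/(309039/179608) - 52/155 = 2228*(179608/309039) - 52/155 = 400166624/309039 - 52/155 = 2000314732/1545195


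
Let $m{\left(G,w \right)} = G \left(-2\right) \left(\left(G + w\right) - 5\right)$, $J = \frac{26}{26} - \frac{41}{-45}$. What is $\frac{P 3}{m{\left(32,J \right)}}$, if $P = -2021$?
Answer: $\frac{272835}{83264} \approx 3.2767$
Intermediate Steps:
$J = \frac{86}{45}$ ($J = 26 \cdot \frac{1}{26} - - \frac{41}{45} = 1 + \frac{41}{45} = \frac{86}{45} \approx 1.9111$)
$m{\left(G,w \right)} = - 2 G \left(-5 + G + w\right)$
$\frac{P 3}{m{\left(32,J \right)}} = \frac{\left(-2021\right) 3}{2 \cdot 32 \left(5 - 32 - \frac{86}{45}\right)} = - \frac{6063}{2 \cdot 32 \left(5 - 32 - \frac{86}{45}\right)} = - \frac{6063}{2 \cdot 32 \left(- \frac{1301}{45}\right)} = - \frac{6063}{- \frac{83264}{45}} = \left(-6063\right) \left(- \frac{45}{83264}\right) = \frac{272835}{83264}$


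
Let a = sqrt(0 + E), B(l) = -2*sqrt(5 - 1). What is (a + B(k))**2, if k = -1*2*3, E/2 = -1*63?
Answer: (4 - 3*I*sqrt(14))**2 ≈ -110.0 - 89.8*I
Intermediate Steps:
E = -126 (E = 2*(-1*63) = 2*(-63) = -126)
k = -6 (k = -2*3 = -6)
B(l) = -4 (B(l) = -2*sqrt(4) = -2*2 = -4)
a = 3*I*sqrt(14) (a = sqrt(0 - 126) = sqrt(-126) = 3*I*sqrt(14) ≈ 11.225*I)
(a + B(k))**2 = (3*I*sqrt(14) - 4)**2 = (-4 + 3*I*sqrt(14))**2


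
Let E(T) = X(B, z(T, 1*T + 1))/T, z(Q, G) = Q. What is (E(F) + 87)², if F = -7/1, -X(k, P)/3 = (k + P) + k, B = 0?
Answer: 7056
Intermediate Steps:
X(k, P) = -6*k - 3*P (X(k, P) = -3*((k + P) + k) = -3*((P + k) + k) = -3*(P + 2*k) = -6*k - 3*P)
F = -7 (F = -7*1 = -7)
E(T) = -3 (E(T) = (-6*0 - 3*T)/T = (0 - 3*T)/T = (-3*T)/T = -3)
(E(F) + 87)² = (-3 + 87)² = 84² = 7056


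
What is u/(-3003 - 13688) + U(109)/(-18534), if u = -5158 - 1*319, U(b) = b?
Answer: 99691399/309350994 ≈ 0.32226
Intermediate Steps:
u = -5477 (u = -5158 - 319 = -5477)
u/(-3003 - 13688) + U(109)/(-18534) = -5477/(-3003 - 13688) + 109/(-18534) = -5477/(-16691) + 109*(-1/18534) = -5477*(-1/16691) - 109/18534 = 5477/16691 - 109/18534 = 99691399/309350994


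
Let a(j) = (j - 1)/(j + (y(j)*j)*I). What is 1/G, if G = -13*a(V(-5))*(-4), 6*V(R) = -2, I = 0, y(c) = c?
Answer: 1/208 ≈ 0.0048077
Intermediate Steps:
V(R) = -⅓ (V(R) = (⅙)*(-2) = -⅓)
a(j) = (-1 + j)/j (a(j) = (j - 1)/(j + (j*j)*0) = (-1 + j)/(j + j²*0) = (-1 + j)/(j + 0) = (-1 + j)/j)
G = 208 (G = -13*(-1 - ⅓)/(-⅓)*(-4) = -(-39)*(-4)/3*(-4) = -13*4*(-4) = -52*(-4) = 208)
1/G = 1/208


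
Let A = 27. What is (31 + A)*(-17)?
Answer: -986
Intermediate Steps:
(31 + A)*(-17) = (31 + 27)*(-17) = 58*(-17) = -986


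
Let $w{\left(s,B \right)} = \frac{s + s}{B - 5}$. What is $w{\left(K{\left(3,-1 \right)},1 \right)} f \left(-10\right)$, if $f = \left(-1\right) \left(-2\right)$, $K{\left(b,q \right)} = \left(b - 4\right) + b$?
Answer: $20$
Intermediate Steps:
$K{\left(b,q \right)} = -4 + 2 b$ ($K{\left(b,q \right)} = \left(-4 + b\right) + b = -4 + 2 b$)
$f = 2$
$w{\left(s,B \right)} = \frac{2 s}{-5 + B}$
$w{\left(K{\left(3,-1 \right)},1 \right)} f \left(-10\right) = \frac{2 \left(-4 + 2 \cdot 3\right)}{-5 + 1} \cdot 2 \left(-10\right) = \frac{2 \left(-4 + 6\right)}{-4} \cdot 2 \left(-10\right) = 2 \cdot 2 \left(- \frac{1}{4}\right) 2 \left(-10\right) = \left(-1\right) 2 \left(-10\right) = \left(-2\right) \left(-10\right) = 20$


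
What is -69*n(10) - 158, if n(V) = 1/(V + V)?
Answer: -3229/20 ≈ -161.45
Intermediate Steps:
n(V) = 1/(2*V)
-69*n(10) - 158 = -69/(2*10) - 158 = -69*1/20 - 158 = -69/20 - 158 = -3229/20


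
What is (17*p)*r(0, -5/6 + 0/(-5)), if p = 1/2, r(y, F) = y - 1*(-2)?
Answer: 17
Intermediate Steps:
r(y, F) = 2 + y (r(y, F) = y + 2 = 2 + y)
p = 1/2 ≈ 0.50000
(17*p)*r(0, -5/6 + 0/(-5)) = (17*(1/2))*(2 + 0) = (17/2)*2 = 17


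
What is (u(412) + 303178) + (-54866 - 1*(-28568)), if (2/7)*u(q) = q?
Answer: 278322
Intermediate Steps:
u(q) = 7*q/2
(u(412) + 303178) + (-54866 - 1*(-28568)) = ((7/2)*412 + 303178) + (-54866 - 1*(-28568)) = (1442 + 303178) + (-54866 + 28568) = 304620 - 26298 = 278322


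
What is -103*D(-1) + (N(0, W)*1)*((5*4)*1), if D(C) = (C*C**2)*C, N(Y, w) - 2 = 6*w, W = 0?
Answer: -63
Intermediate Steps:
N(Y, w) = 2 + 6*w
D(C) = C**4 (D(C) = C**3*C = C**4)
-103*D(-1) + (N(0, W)*1)*((5*4)*1) = -103*(-1)**4 + ((2 + 6*0)*1)*((5*4)*1) = -103*1 + ((2 + 0)*1)*(20*1) = -103 + (2*1)*20 = -103 + 2*20 = -103 + 40 = -63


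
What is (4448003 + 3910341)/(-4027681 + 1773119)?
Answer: -4179172/1127281 ≈ -3.7073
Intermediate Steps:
(4448003 + 3910341)/(-4027681 + 1773119) = 8358344/(-2254562) = 8358344*(-1/2254562) = -4179172/1127281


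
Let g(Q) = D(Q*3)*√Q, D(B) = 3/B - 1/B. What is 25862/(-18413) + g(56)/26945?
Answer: -25862/18413 + √14/1131690 ≈ -1.4045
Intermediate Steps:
D(B) = 2/B
g(Q) = 2/(3*√Q) (g(Q) = (2/((Q*3)))*√Q = (2/((3*Q)))*√Q = (2*(1/(3*Q)))*√Q = (2/(3*Q))*√Q = 2/(3*√Q))
25862/(-18413) + g(56)/26945 = 25862/(-18413) + (2/(3*√56))/26945 = 25862*(-1/18413) + (2*(√14/28)/3)*(1/26945) = -25862/18413 + (√14/42)*(1/26945) = -25862/18413 + √14/1131690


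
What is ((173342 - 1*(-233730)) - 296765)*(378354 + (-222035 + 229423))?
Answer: 42550042794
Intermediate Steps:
((173342 - 1*(-233730)) - 296765)*(378354 + (-222035 + 229423)) = ((173342 + 233730) - 296765)*(378354 + 7388) = (407072 - 296765)*385742 = 110307*385742 = 42550042794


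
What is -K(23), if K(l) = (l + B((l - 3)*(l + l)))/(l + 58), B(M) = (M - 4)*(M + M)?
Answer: -561821/27 ≈ -20808.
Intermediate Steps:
B(M) = 2*M*(-4 + M) (B(M) = (-4 + M)*(2*M) = 2*M*(-4 + M))
K(l) = (l + 4*l*(-4 + 2*l*(-3 + l))*(-3 + l))/(58 + l) (K(l) = (l + 2*((l - 3)*(l + l))*(-4 + (l - 3)*(l + l)))/(l + 58) = (l + 2*((-3 + l)*(2*l))*(-4 + (-3 + l)*(2*l)))/(58 + l) = (l + 2*(2*l*(-3 + l))*(-4 + 2*l*(-3 + l)))/(58 + l) = (l + 4*l*(-4 + 2*l*(-3 + l))*(-3 + l))/(58 + l))
-K(23) = -23*(1 + 8*(-3 + 23)*(-2 + 23*(-3 + 23)))/(58 + 23) = -23*(1 + 8*20*(-2 + 23*20))/81 = -23*(1 + 8*20*(-2 + 460))/81 = -23*(1 + 8*20*458)/81 = -23*(1 + 73280)/81 = -23*73281/81 = -1*561821/27 = -561821/27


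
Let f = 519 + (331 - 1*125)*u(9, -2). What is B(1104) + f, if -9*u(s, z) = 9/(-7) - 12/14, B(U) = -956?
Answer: -8147/21 ≈ -387.95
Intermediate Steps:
u(s, z) = 5/21 (u(s, z) = -(9/(-7) - 12/14)/9 = -(9*(-1/7) - 12*1/14)/9 = -(-9/7 - 6/7)/9 = -1/9*(-15/7) = 5/21)
f = 11929/21 (f = 519 + (331 - 1*125)*(5/21) = 519 + (331 - 125)*(5/21) = 519 + 206*(5/21) = 519 + 1030/21 = 11929/21 ≈ 568.05)
B(1104) + f = -956 + 11929/21 = -8147/21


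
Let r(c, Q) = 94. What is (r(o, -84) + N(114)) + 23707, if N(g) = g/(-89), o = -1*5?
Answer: 2118175/89 ≈ 23800.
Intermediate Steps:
o = -5
N(g) = -g/89 (N(g) = g*(-1/89) = -g/89)
(r(o, -84) + N(114)) + 23707 = (94 - 1/89*114) + 23707 = (94 - 114/89) + 23707 = 8252/89 + 23707 = 2118175/89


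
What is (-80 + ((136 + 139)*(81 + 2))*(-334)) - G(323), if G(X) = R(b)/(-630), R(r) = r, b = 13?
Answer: -4802886887/630 ≈ -7.6236e+6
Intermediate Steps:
G(X) = -13/630 (G(X) = 13/(-630) = 13*(-1/630) = -13/630)
(-80 + ((136 + 139)*(81 + 2))*(-334)) - G(323) = (-80 + ((136 + 139)*(81 + 2))*(-334)) - 1*(-13/630) = (-80 + (275*83)*(-334)) + 13/630 = (-80 + 22825*(-334)) + 13/630 = (-80 - 7623550) + 13/630 = -7623630 + 13/630 = -4802886887/630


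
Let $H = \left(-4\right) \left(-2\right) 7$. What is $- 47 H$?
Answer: $-2632$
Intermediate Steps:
$H = 56$ ($H = 8 \cdot 7 = 56$)
$- 47 H = \left(-47\right) 56 = -2632$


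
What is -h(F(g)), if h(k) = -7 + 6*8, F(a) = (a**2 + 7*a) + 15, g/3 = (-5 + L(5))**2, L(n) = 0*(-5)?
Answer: -41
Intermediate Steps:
L(n) = 0
g = 75 (g = 3*(-5 + 0)**2 = 3*(-5)**2 = 3*25 = 75)
F(a) = 15 + a**2 + 7*a
h(k) = 41 (h(k) = -7 + 48 = 41)
-h(F(g)) = -1*41 = -41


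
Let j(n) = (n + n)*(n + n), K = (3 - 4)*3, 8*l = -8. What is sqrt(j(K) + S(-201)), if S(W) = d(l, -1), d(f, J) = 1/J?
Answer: sqrt(35) ≈ 5.9161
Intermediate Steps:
l = -1 (l = (1/8)*(-8) = -1)
S(W) = -1 (S(W) = 1/(-1) = -1)
K = -3 (K = -1*3 = -3)
j(n) = 4*n**2 (j(n) = (2*n)*(2*n) = 4*n**2)
sqrt(j(K) + S(-201)) = sqrt(4*(-3)**2 - 1) = sqrt(4*9 - 1) = sqrt(36 - 1) = sqrt(35)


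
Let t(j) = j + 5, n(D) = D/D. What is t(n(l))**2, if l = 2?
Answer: 36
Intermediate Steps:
n(D) = 1
t(j) = 5 + j
t(n(l))**2 = (5 + 1)**2 = 6**2 = 36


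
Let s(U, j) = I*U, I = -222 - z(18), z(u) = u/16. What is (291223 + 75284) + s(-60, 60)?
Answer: 759789/2 ≈ 3.7989e+5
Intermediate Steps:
z(u) = u/16 (z(u) = u*(1/16) = u/16)
I = -1785/8 (I = -222 - 18/16 = -222 - 1*9/8 = -222 - 9/8 = -1785/8 ≈ -223.13)
s(U, j) = -1785*U/8
(291223 + 75284) + s(-60, 60) = (291223 + 75284) - 1785/8*(-60) = 366507 + 26775/2 = 759789/2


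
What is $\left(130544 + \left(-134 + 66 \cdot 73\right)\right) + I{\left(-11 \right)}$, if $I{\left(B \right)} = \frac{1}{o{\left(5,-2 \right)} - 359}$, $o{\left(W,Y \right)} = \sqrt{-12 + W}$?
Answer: $\frac{17429266105}{128888} - \frac{i \sqrt{7}}{128888} \approx 1.3523 \cdot 10^{5} - 2.0528 \cdot 10^{-5} i$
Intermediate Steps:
$I{\left(B \right)} = \frac{1}{-359 + i \sqrt{7}}$ ($I{\left(B \right)} = \frac{1}{\sqrt{-12 + 5} - 359} = \frac{1}{\sqrt{-7} - 359} = \frac{1}{i \sqrt{7} - 359} = \frac{1}{-359 + i \sqrt{7}}$)
$\left(130544 + \left(-134 + 66 \cdot 73\right)\right) + I{\left(-11 \right)} = \left(130544 + \left(-134 + 66 \cdot 73\right)\right) - \left(\frac{359}{128888} + \frac{i \sqrt{7}}{128888}\right) = \left(130544 + \left(-134 + 4818\right)\right) - \left(\frac{359}{128888} + \frac{i \sqrt{7}}{128888}\right) = \left(130544 + 4684\right) - \left(\frac{359}{128888} + \frac{i \sqrt{7}}{128888}\right) = 135228 - \left(\frac{359}{128888} + \frac{i \sqrt{7}}{128888}\right) = \frac{17429266105}{128888} - \frac{i \sqrt{7}}{128888}$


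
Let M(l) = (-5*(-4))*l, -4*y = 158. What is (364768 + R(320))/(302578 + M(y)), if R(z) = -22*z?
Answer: 89432/75447 ≈ 1.1854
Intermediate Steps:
y = -79/2 (y = -¼*158 = -79/2 ≈ -39.500)
M(l) = 20*l
(364768 + R(320))/(302578 + M(y)) = (364768 - 22*320)/(302578 + 20*(-79/2)) = (364768 - 7040)/(302578 - 790) = 357728/301788 = 357728*(1/301788) = 89432/75447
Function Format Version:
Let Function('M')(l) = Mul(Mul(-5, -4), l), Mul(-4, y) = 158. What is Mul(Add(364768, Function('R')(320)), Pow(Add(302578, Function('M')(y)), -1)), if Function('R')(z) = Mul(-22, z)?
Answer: Rational(89432, 75447) ≈ 1.1854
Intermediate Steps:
y = Rational(-79, 2) (y = Mul(Rational(-1, 4), 158) = Rational(-79, 2) ≈ -39.500)
Function('M')(l) = Mul(20, l)
Mul(Add(364768, Function('R')(320)), Pow(Add(302578, Function('M')(y)), -1)) = Mul(Add(364768, Mul(-22, 320)), Pow(Add(302578, Mul(20, Rational(-79, 2))), -1)) = Mul(Add(364768, -7040), Pow(Add(302578, -790), -1)) = Mul(357728, Pow(301788, -1)) = Mul(357728, Rational(1, 301788)) = Rational(89432, 75447)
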